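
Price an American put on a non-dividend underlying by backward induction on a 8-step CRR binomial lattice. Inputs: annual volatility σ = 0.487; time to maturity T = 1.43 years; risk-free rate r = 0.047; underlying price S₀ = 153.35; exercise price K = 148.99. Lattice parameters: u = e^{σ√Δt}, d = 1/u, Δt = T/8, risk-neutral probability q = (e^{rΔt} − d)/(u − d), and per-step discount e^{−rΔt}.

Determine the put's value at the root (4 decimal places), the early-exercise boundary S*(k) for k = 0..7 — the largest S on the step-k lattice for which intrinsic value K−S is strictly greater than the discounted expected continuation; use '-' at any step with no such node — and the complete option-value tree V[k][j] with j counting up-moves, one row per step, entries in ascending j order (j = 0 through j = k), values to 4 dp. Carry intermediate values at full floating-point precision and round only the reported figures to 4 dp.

Δt=0.17875, u=1.22863, d=0.81392, q=0.46905, disc=e^(-rΔt)=0.99163
k=8 terminal: V=max(K-S,0) → 119.4561 104.4078 81.6920 47.4018 0.0000 0.0000 0.0000 0.0000 0.0000
k=7: j=0 S=36.2862 intr=112.7038 cont=111.4573 V=112.7038[EX]; j=1 S=54.7750 intr=94.2150 cont=92.9686 V=94.2150[EX]; j=2 S=82.6842 intr=66.3058 cont=65.0593 V=66.3058[EX]; j=3 S=124.8140 intr=24.1760 cont=24.9574 V=24.9574[hold]; j=4 S=188.4101 intr=0.0000 cont=0.0000 V=0.0000[hold]; j=5 S=284.4100 intr=0.0000 cont=0.0000 V=0.0000[hold]; j=6 S=429.3243 intr=0.0000 cont=0.0000 V=0.0000[hold]; j=7 S=648.0763 intr=0.0000 cont=0.0000 V=0.0000[hold]  S*(7)=82.6842
k=6: j=0 S=44.5822 intr=104.4078 cont=103.1613 V=104.4078[EX]; j=1 S=67.2980 intr=81.6920 cont=80.4455 V=81.6920[EX]; j=2 S=101.5882 intr=47.4018 cont=46.5189 V=47.4018[EX]; j=3 S=153.3500 intr=0.0000 cont=13.1403 V=13.1403[hold]; j=4 S=231.4859 intr=0.0000 cont=0.0000 V=0.0000[hold]; j=5 S=349.4340 intr=0.0000 cont=0.0000 V=0.0000[hold]; j=6 S=527.4798 intr=0.0000 cont=0.0000 V=0.0000[hold]  S*(6)=101.5882
k=5: j=0 S=54.7750 intr=94.2150 cont=92.9686 V=94.2150[EX]; j=1 S=82.6842 intr=66.3058 cont=65.0593 V=66.3058[EX]; j=2 S=124.8140 intr=24.1760 cont=31.0693 V=31.0693[hold]; j=3 S=188.4101 intr=0.0000 cont=6.9185 V=6.9185[hold]; j=4 S=284.4100 intr=0.0000 cont=0.0000 V=0.0000[hold]; j=5 S=429.3243 intr=0.0000 cont=0.0000 V=0.0000[hold]  S*(5)=82.6842
k=4: j=0 S=67.2980 intr=81.6920 cont=80.4455 V=81.6920[EX]; j=1 S=101.5882 intr=47.4018 cont=49.3617 V=49.3617[hold]; j=2 S=153.3500 intr=0.0000 cont=19.5762 V=19.5762[hold]; j=3 S=231.4859 intr=0.0000 cont=3.6426 V=3.6426[hold]; j=4 S=349.4340 intr=0.0000 cont=0.0000 V=0.0000[hold]  S*(4)=67.2980
k=3: j=0 S=82.6842 intr=66.3058 cont=65.9709 V=66.3058[EX]; j=1 S=124.8140 intr=24.1760 cont=35.0947 V=35.0947[hold]; j=2 S=188.4101 intr=0.0000 cont=12.0013 V=12.0013[hold]; j=3 S=284.4100 intr=0.0000 cont=1.9179 V=1.9179[hold]  S*(3)=82.6842
k=2: j=0 S=101.5882 intr=47.4018 cont=51.2340 V=51.2340[hold]; j=1 S=153.3500 intr=0.0000 cont=24.0598 V=24.0598[hold]; j=2 S=231.4859 intr=0.0000 cont=7.2108 V=7.2108[hold]  S*(2)=-
k=1: j=0 S=124.8140 intr=24.1760 cont=38.1659 V=38.1659[hold]; j=1 S=188.4101 intr=0.0000 cont=16.0216 V=16.0216[hold]  S*(1)=-
k=0: j=0 S=153.3500 intr=0.0000 cont=27.5467 V=27.5467[hold]  S*(0)=-

price = 27.5467
boundary = - - - 82.6842 67.2980 82.6842 101.5882 82.6842
tree:
27.5467
38.1659 16.0216
51.2340 24.0598 7.2108
66.3058 35.0947 12.0013 1.9179
81.6920 49.3617 19.5762 3.6426 0.0000
94.2150 66.3058 31.0693 6.9185 0.0000 0.0000
104.4078 81.6920 47.4018 13.1403 0.0000 0.0000 0.0000
112.7038 94.2150 66.3058 24.9574 0.0000 0.0000 0.0000 0.0000
119.4561 104.4078 81.6920 47.4018 0.0000 0.0000 0.0000 0.0000 0.0000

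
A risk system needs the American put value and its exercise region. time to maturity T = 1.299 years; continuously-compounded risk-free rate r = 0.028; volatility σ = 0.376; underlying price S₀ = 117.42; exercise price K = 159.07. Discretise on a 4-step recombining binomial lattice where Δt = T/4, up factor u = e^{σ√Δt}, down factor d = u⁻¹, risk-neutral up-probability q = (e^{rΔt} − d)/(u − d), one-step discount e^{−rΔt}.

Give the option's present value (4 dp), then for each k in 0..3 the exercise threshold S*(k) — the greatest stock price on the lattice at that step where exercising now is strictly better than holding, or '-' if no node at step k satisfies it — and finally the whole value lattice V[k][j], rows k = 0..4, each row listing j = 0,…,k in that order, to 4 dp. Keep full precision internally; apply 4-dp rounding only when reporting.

price = 47.1785
boundary = - 94.7732 76.4943 94.7732
tree:
47.1785
64.2968 28.6240
82.5757 44.0921 11.5847
97.3292 64.2968 21.9659 0.0000
109.2371 82.5757 41.6500 0.0000 0.0000

Δt=0.32475  u=1.23896  d=0.80713  q=0.46779  discount=0.99095
step 4 (expiry): payoffs max(K−S,0) = 109.2371 82.5757 41.6500 0.0000 0.0000
step 3: (k=3,j=0): S=61.7408, (K−S)⁺=97.3292, hold=95.8893 ⇒ V=97.3292 exercise | (k=3,j=1): S=94.7732, (K−S)⁺=64.2968, hold=62.8569 ⇒ V=64.2968 exercise | (k=3,j=2): S=145.4784, (K−S)⁺=13.5916, hold=21.9659 ⇒ V=21.9659 continue | (k=3,j=3): S=223.3118, (K−S)⁺=0.0000, hold=0.0000 ⇒ V=0.0000 continue  boundary S*=94.7732
step 2: (k=2,j=0): S=76.4943, (K−S)⁺=82.5757, hold=81.1358 ⇒ V=82.5757 exercise | (k=2,j=1): S=117.4200, (K−S)⁺=41.6500, hold=44.0921 ⇒ V=44.0921 continue | (k=2,j=2): S=180.2416, (K−S)⁺=0.0000, hold=11.5847 ⇒ V=11.5847 continue  boundary S*=76.4943
step 1: (k=1,j=0): S=94.7732, (K−S)⁺=64.2968, hold=63.9890 ⇒ V=64.2968 exercise | (k=1,j=1): S=145.4784, (K−S)⁺=13.5916, hold=28.6240 ⇒ V=28.6240 continue  boundary S*=94.7732
step 0: (k=0,j=0): S=117.4200, (K−S)⁺=41.6500, hold=47.1785 ⇒ V=47.1785 continue  boundary S*=-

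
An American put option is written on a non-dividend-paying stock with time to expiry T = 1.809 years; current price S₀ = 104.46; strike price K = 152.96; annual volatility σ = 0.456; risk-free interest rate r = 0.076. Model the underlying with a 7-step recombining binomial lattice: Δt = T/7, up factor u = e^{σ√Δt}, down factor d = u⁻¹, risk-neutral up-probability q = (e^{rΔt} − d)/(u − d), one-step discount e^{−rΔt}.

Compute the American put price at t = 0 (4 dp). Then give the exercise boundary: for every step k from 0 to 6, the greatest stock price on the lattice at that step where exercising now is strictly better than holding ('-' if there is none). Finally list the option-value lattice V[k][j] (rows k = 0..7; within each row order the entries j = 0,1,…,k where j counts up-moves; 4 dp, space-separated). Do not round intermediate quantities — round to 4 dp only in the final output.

price = 52.6369
boundary = - 82.8468 65.7054 82.8468 65.7054 82.8468 104.4600
tree:
52.6369
70.1132 36.2116
87.2546 51.2748 21.6796
100.8493 70.1132 33.3459 10.1644
111.6313 87.2546 49.4985 17.5385 2.7409
120.1824 100.8493 70.1132 29.6083 5.4247 0.0000
126.9642 111.6313 87.2546 48.5000 10.7361 0.0000 0.0000
132.3429 120.1824 100.8493 70.1132 21.2483 0.0000 0.0000 0.0000

Δt=0.25843, u=1.26088, d=0.79310, q=0.48471, disc=e^(-rΔt)=0.98055
k=7 terminal: V=max(K-S,0) → 132.3429 120.1824 100.8493 70.1132 21.2483 0.0000 0.0000 0.0000
k=6: j=0 S=25.9958 intr=126.9642 cont=123.9893 V=126.9642[EX]; j=1 S=41.3287 intr=111.6313 cont=108.6564 V=111.6313[EX]; j=2 S=65.7054 intr=87.2546 cont=84.2797 V=87.2546[EX]; j=3 S=104.4600 intr=48.5000 cont=45.5251 V=48.5000[EX]; j=4 S=166.0730 intr=0.0000 cont=10.7361 V=10.7361[hold]; j=5 S=264.0268 intr=0.0000 cont=0.0000 V=0.0000[hold]; j=6 S=419.7560 intr=0.0000 cont=0.0000 V=0.0000[hold]  S*(6)=104.4600
k=5: j=0 S=32.7776 intr=120.1824 cont=117.2075 V=120.1824[EX]; j=1 S=52.1107 intr=100.8493 cont=97.8744 V=100.8493[EX]; j=2 S=82.8468 intr=70.1132 cont=67.1383 V=70.1132[EX]; j=3 S=131.7117 intr=21.2483 cont=29.6083 V=29.6083[hold]; j=4 S=209.3985 intr=0.0000 cont=5.4247 V=5.4247[hold]; j=5 S=332.9066 intr=0.0000 cont=0.0000 V=0.0000[hold]  S*(5)=82.8468
k=4: j=0 S=41.3287 intr=111.6313 cont=108.6564 V=111.6313[EX]; j=1 S=65.7054 intr=87.2546 cont=84.2797 V=87.2546[EX]; j=2 S=104.4600 intr=48.5000 cont=49.4985 V=49.4985[hold]; j=3 S=166.0730 intr=0.0000 cont=17.5385 V=17.5385[hold]; j=4 S=264.0268 intr=0.0000 cont=2.7409 V=2.7409[hold]  S*(4)=65.7054
k=3: j=0 S=52.1107 intr=100.8493 cont=97.8744 V=100.8493[EX]; j=1 S=82.8468 intr=70.1132 cont=67.6129 V=70.1132[EX]; j=2 S=131.7117 intr=21.2483 cont=33.3459 V=33.3459[hold]; j=3 S=209.3985 intr=0.0000 cont=10.1644 V=10.1644[hold]  S*(3)=82.8468
k=2: j=0 S=65.7054 intr=87.2546 cont=84.2797 V=87.2546[EX]; j=1 S=104.4600 intr=48.5000 cont=51.2748 V=51.2748[hold]; j=2 S=166.0730 intr=0.0000 cont=21.6796 V=21.6796[hold]  S*(2)=65.7054
k=1: j=0 S=82.8468 intr=70.1132 cont=68.4571 V=70.1132[EX]; j=1 S=131.7117 intr=21.2483 cont=36.2116 V=36.2116[hold]  S*(1)=82.8468
k=0: j=0 S=104.4600 intr=48.5000 cont=52.6369 V=52.6369[hold]  S*(0)=-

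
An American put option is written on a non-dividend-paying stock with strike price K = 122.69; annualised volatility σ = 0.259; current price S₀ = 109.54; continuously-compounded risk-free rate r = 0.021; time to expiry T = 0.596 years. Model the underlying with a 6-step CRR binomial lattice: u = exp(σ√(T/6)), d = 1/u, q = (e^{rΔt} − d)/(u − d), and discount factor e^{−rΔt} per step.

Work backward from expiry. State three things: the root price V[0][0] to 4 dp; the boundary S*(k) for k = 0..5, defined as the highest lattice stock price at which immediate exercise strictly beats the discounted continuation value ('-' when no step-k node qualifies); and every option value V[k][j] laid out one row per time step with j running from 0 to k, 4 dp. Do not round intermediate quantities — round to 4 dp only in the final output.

Δt=0.09933, u=1.08505, d=0.92161, q=0.49238, disc=e^(-rΔt)=0.99792
k=6 terminal: V=max(K-S,0) → 55.5679 43.6644 29.6499 13.1500 0.0000 0.0000 0.0000
k=5: j=0 S=72.8310 intr=49.8590 cont=49.6033 V=49.8590[EX]; j=1 S=85.7470 intr=36.9430 cont=36.6873 V=36.9430[EX]; j=2 S=100.9535 intr=21.7365 cont=21.4808 V=21.7365[EX]; j=3 S=118.8568 intr=3.8332 cont=6.6613 V=6.6613[hold]; j=4 S=139.9350 intr=0.0000 cont=0.0000 V=0.0000[hold]; j=5 S=164.7514 intr=0.0000 cont=0.0000 V=0.0000[hold]  S*(5)=100.9535
k=4: j=0 S=79.0256 intr=43.6644 cont=43.4087 V=43.6644[EX]; j=1 S=93.0401 intr=29.6499 cont=29.3942 V=29.6499[EX]; j=2 S=109.5400 intr=13.1500 cont=14.2839 V=14.2839[hold]; j=3 S=128.9660 intr=0.0000 cont=3.3744 V=3.3744[hold]; j=4 S=151.8370 intr=0.0000 cont=0.0000 V=0.0000[hold]  S*(4)=93.0401
k=3: j=0 S=85.7470 intr=36.9430 cont=36.6873 V=36.9430[EX]; j=1 S=100.9535 intr=21.7365 cont=22.0380 V=22.0380[hold]; j=2 S=118.8568 intr=3.8332 cont=8.8937 V=8.8937[hold]; j=3 S=139.9350 intr=0.0000 cont=1.7093 V=1.7093[hold]  S*(3)=85.7470
k=2: j=0 S=93.0401 intr=29.6499 cont=29.5424 V=29.6499[EX]; j=1 S=109.5400 intr=13.1500 cont=15.5336 V=15.5336[hold]; j=2 S=128.9660 intr=0.0000 cont=5.3451 V=5.3451[hold]  S*(2)=93.0401
k=1: j=0 S=100.9535 intr=21.7365 cont=22.6520 V=22.6520[hold]; j=1 S=118.8568 intr=3.8332 cont=10.4950 V=10.4950[hold]  S*(1)=-
k=0: j=0 S=109.5400 intr=13.1500 cont=16.6314 V=16.6314[hold]  S*(0)=-

price = 16.6314
boundary = - - 93.0401 85.7470 93.0401 100.9535
tree:
16.6314
22.6520 10.4950
29.6499 15.5336 5.3451
36.9430 22.0380 8.8937 1.7093
43.6644 29.6499 14.2839 3.3744 0.0000
49.8590 36.9430 21.7365 6.6613 0.0000 0.0000
55.5679 43.6644 29.6499 13.1500 0.0000 0.0000 0.0000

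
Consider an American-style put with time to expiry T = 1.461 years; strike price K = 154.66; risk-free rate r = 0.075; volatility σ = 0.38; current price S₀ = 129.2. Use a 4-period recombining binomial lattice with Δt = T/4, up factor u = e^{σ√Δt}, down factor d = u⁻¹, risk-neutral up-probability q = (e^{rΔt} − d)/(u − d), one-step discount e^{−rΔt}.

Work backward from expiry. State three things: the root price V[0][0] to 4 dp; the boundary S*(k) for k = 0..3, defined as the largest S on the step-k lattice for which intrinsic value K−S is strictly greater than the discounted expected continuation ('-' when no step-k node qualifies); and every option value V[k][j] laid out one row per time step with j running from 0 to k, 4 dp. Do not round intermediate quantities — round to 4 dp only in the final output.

price = 33.9455
boundary = - 102.6890 81.6179 102.6890
tree:
33.9455
51.9710 17.9941
73.0421 31.1685 5.9590
89.7896 51.9710 12.3173 0.0000
103.1005 73.0421 25.4600 0.0000 0.0000

params: Δt=0.36525 u=1.25817 d=0.79481 q=0.50277 e^(-rΔt)=0.97298
t_4 payoffs: 103.1005 73.0421 25.4600 0.0000 0.0000
t_3: node(3,0) S=64.8704 payoff=89.7896 vs cont=85.6103 → 89.7896 [stop]  node(3,1) S=102.6890 payoff=51.9710 vs cont=47.7918 → 51.9710 [stop]  node(3,2) S=162.5553 payoff=0.0000 vs cont=12.3173 → 12.3173 [wait]  node(3,3) S=257.3227 payoff=0.0000 vs cont=0.0000 → 0.0000 [wait]  ⇒ S*(3)=102.6890
t_2: node(2,0) S=81.6179 payoff=73.0421 vs cont=68.8629 → 73.0421 [stop]  node(2,1) S=129.2000 payoff=25.4600 vs cont=31.1685 → 31.1685 [wait]  node(2,2) S=204.5218 payoff=0.0000 vs cont=5.9590 → 5.9590 [wait]  ⇒ S*(2)=81.6179
t_1: node(1,0) S=102.6890 payoff=51.9710 vs cont=50.5843 → 51.9710 [stop]  node(1,1) S=162.5553 payoff=0.0000 vs cont=17.9941 → 17.9941 [wait]  ⇒ S*(1)=102.6890
t_0: node(0,0) S=129.2000 payoff=25.4600 vs cont=33.9455 → 33.9455 [wait]  ⇒ S*(0)=-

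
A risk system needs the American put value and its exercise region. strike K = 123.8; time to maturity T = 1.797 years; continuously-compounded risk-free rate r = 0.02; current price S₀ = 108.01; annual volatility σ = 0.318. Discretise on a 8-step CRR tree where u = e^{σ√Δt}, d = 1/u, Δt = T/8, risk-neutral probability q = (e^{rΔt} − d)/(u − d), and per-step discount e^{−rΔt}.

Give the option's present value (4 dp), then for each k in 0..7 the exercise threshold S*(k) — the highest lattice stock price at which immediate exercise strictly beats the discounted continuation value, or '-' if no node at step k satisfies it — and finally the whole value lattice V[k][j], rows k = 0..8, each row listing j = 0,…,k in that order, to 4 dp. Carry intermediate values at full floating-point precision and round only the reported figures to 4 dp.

Δt=0.22462  u=1.16267  d=0.86009  q=0.47727  discount=0.99552
step 8 (expiry): payoffs max(K−S,0) = 91.4535 80.0744 64.6921 43.8985 15.7900 0.0000 0.0000 0.0000 0.0000
step 7: (k=7,j=0): S=37.6081, (K−S)⁺=86.1919, hold=85.6370 ⇒ V=86.1919 exercise | (k=7,j=1): S=50.8383, (K−S)⁺=72.9617, hold=72.4068 ⇒ V=72.9617 exercise | (k=7,j=2): S=68.7227, (K−S)⁺=55.0773, hold=54.5224 ⇒ V=55.0773 exercise | (k=7,j=3): S=92.8986, (K−S)⁺=30.9014, hold=30.3464 ⇒ V=30.9014 exercise | (k=7,j=4): S=125.5795, (K−S)⁺=0.0000, hold=8.2169 ⇒ V=8.2169 continue | (k=7,j=5): S=169.7571, (K−S)⁺=0.0000, hold=0.0000 ⇒ V=0.0000 continue | (k=7,j=6): S=229.4760, (K−S)⁺=0.0000, hold=0.0000 ⇒ V=0.0000 continue | (k=7,j=7): S=310.2034, (K−S)⁺=0.0000, hold=0.0000 ⇒ V=0.0000 continue  boundary S*=92.8986
step 6: (k=6,j=0): S=43.7256, (K−S)⁺=80.0744, hold=79.5194 ⇒ V=80.0744 exercise | (k=6,j=1): S=59.1079, (K−S)⁺=64.6921, hold=64.1372 ⇒ V=64.6921 exercise | (k=6,j=2): S=79.9015, (K−S)⁺=43.8985, hold=43.3436 ⇒ V=43.8985 exercise | (k=6,j=3): S=108.0100, (K−S)⁺=15.7900, hold=19.9847 ⇒ V=19.9847 continue | (k=6,j=4): S=146.0069, (K−S)⁺=0.0000, hold=4.2759 ⇒ V=4.2759 continue | (k=6,j=5): S=197.3706, (K−S)⁺=0.0000, hold=0.0000 ⇒ V=0.0000 continue | (k=6,j=6): S=266.8037, (K−S)⁺=0.0000, hold=0.0000 ⇒ V=0.0000 continue  boundary S*=79.9015
step 5: (k=5,j=0): S=50.8383, (K−S)⁺=72.9617, hold=72.4068 ⇒ V=72.9617 exercise | (k=5,j=1): S=68.7227, (K−S)⁺=55.0773, hold=54.5224 ⇒ V=55.0773 exercise | (k=5,j=2): S=92.8986, (K−S)⁺=30.9014, hold=32.3395 ⇒ V=32.3395 continue | (k=5,j=3): S=125.5795, (K−S)⁺=0.0000, hold=12.4313 ⇒ V=12.4313 continue | (k=5,j=4): S=169.7571, (K−S)⁺=0.0000, hold=2.2251 ⇒ V=2.2251 continue | (k=5,j=5): S=229.4760, (K−S)⁺=0.0000, hold=0.0000 ⇒ V=0.0000 continue  boundary S*=68.7227
step 4: (k=4,j=0): S=59.1079, (K−S)⁺=64.6921, hold=64.1372 ⇒ V=64.6921 exercise | (k=4,j=1): S=79.9015, (K−S)⁺=43.8985, hold=44.0269 ⇒ V=44.0269 continue | (k=4,j=2): S=108.0100, (K−S)⁺=15.7900, hold=22.7355 ⇒ V=22.7355 continue | (k=4,j=3): S=146.0069, (K−S)⁺=0.0000, hold=7.5263 ⇒ V=7.5263 continue | (k=4,j=4): S=197.3706, (K−S)⁺=0.0000, hold=1.1579 ⇒ V=1.1579 continue  boundary S*=59.1079
step 3: (k=3,j=0): S=68.7227, (K−S)⁺=55.0773, hold=54.5834 ⇒ V=55.0773 exercise | (k=3,j=1): S=92.8986, (K−S)⁺=30.9014, hold=33.7133 ⇒ V=33.7133 continue | (k=3,j=2): S=125.5795, (K−S)⁺=0.0000, hold=15.4072 ⇒ V=15.4072 continue | (k=3,j=3): S=169.7571, (K−S)⁺=0.0000, hold=4.4667 ⇒ V=4.4667 continue  boundary S*=68.7227
step 2: (k=2,j=0): S=79.9015, (K−S)⁺=43.8985, hold=44.6797 ⇒ V=44.6797 continue | (k=2,j=1): S=108.0100, (K−S)⁺=15.7900, hold=24.8643 ⇒ V=24.8643 continue | (k=2,j=2): S=146.0069, (K−S)⁺=0.0000, hold=10.1399 ⇒ V=10.1399 continue  boundary S*=-
step 1: (k=1,j=0): S=92.8986, (K−S)⁺=30.9014, hold=35.0644 ⇒ V=35.0644 continue | (k=1,j=1): S=125.5795, (K−S)⁺=0.0000, hold=17.7568 ⇒ V=17.7568 continue  boundary S*=-
step 0: (k=0,j=0): S=108.0100, (K−S)⁺=15.7900, hold=26.6838 ⇒ V=26.6838 continue  boundary S*=-

price = 26.6838
boundary = - - - 68.7227 59.1079 68.7227 79.9015 92.8986
tree:
26.6838
35.0644 17.7568
44.6797 24.8643 10.1399
55.0773 33.7133 15.4072 4.4667
64.6921 44.0269 22.7355 7.5263 1.1579
72.9617 55.0773 32.3395 12.4313 2.2251 0.0000
80.0744 64.6921 43.8985 19.9847 4.2759 0.0000 0.0000
86.1919 72.9617 55.0773 30.9014 8.2169 0.0000 0.0000 0.0000
91.4535 80.0744 64.6921 43.8985 15.7900 0.0000 0.0000 0.0000 0.0000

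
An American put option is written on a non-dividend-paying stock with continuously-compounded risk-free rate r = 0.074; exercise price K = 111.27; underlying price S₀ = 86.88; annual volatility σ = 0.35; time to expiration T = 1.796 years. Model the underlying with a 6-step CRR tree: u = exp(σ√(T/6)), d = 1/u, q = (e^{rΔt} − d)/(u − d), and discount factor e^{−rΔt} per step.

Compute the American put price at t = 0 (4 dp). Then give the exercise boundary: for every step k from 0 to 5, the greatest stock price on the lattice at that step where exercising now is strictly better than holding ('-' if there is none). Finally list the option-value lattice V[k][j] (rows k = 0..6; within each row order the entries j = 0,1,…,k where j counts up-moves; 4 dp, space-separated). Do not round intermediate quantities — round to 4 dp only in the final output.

price = 27.2857
boundary = - 71.7393 59.2371 71.7393 59.2371 71.7393
tree:
27.2857
39.5307 16.7370
52.0329 26.2436 8.3524
62.3563 39.5307 14.6496 2.6784
70.8805 52.0329 24.7610 5.5931 0.0000
77.9193 62.3563 39.5307 11.6797 0.0000 0.0000
83.7314 70.8805 52.0329 24.3900 0.0000 0.0000 0.0000

params: Δt=0.29933 u=1.21105 d=0.82573 q=0.51040 e^(-rΔt)=0.97809
t_6 payoffs: 83.7314 70.8805 52.0329 24.3900 0.0000 0.0000 0.0000
t_5: node(5,0) S=33.3507 payoff=77.9193 vs cont=75.4817 → 77.9193 [stop]  node(5,1) S=48.9137 payoff=62.3563 vs cont=59.9186 → 62.3563 [stop]  node(5,2) S=71.7393 payoff=39.5307 vs cont=37.0931 → 39.5307 [stop]  node(5,3) S=105.2162 payoff=6.0538 vs cont=11.6797 → 11.6797 [wait]  node(5,4) S=154.3152 payoff=0.0000 vs cont=0.0000 → 0.0000 [wait]  node(5,5) S=226.3261 payoff=0.0000 vs cont=0.0000 → 0.0000 [wait]  ⇒ S*(5)=71.7393
t_4: node(4,0) S=40.3895 payoff=70.8805 vs cont=68.4429 → 70.8805 [stop]  node(4,1) S=59.2371 payoff=52.0329 vs cont=49.5953 → 52.0329 [stop]  node(4,2) S=86.8800 payoff=24.3900 vs cont=24.7610 → 24.7610 [wait]  node(4,3) S=127.4224 payoff=0.0000 vs cont=5.5931 → 5.5931 [wait]  node(4,4) S=186.8838 payoff=0.0000 vs cont=0.0000 → 0.0000 [wait]  ⇒ S*(4)=59.2371
t_3: node(3,0) S=48.9137 payoff=62.3563 vs cont=59.9186 → 62.3563 [stop]  node(3,1) S=71.7393 payoff=39.5307 vs cont=37.2783 → 39.5307 [stop]  node(3,2) S=105.2162 payoff=6.0538 vs cont=14.6496 → 14.6496 [wait]  node(3,3) S=154.3152 payoff=0.0000 vs cont=2.6784 → 2.6784 [wait]  ⇒ S*(3)=71.7393
t_2: node(2,0) S=59.2371 payoff=52.0329 vs cont=49.5953 → 52.0329 [stop]  node(2,1) S=86.8800 payoff=24.3900 vs cont=26.2436 → 26.2436 [wait]  node(2,2) S=127.4224 payoff=0.0000 vs cont=8.3524 → 8.3524 [wait]  ⇒ S*(2)=59.2371
t_1: node(1,0) S=71.7393 payoff=39.5307 vs cont=38.0185 → 39.5307 [stop]  node(1,1) S=105.2162 payoff=6.0538 vs cont=16.7370 → 16.7370 [wait]  ⇒ S*(1)=71.7393
t_0: node(0,0) S=86.8800 payoff=24.3900 vs cont=27.2857 → 27.2857 [wait]  ⇒ S*(0)=-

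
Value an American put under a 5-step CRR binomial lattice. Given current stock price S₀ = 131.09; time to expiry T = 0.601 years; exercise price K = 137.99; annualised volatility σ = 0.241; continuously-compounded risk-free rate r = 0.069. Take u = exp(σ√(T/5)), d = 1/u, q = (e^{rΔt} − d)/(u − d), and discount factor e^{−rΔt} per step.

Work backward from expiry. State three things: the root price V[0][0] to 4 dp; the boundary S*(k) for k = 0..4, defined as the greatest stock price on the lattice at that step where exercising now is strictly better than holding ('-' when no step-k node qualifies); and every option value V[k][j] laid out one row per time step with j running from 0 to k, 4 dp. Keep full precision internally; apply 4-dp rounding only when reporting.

price = 11.3614
boundary = - - 110.9162 120.5820 110.9162
tree:
11.3614
17.9606 5.6623
27.0738 10.1263 1.7753
35.9647 17.4080 3.7998 0.0000
44.1429 27.0738 8.1331 0.0000 0.0000
51.6656 35.9647 17.4080 0.0000 0.0000 0.0000

params: Δt=0.12020 u=1.08714 d=0.91984 q=0.52890 e^(-rΔt)=0.99174
t_5 payoffs: 51.6656 35.9647 17.4080 0.0000 0.0000 0.0000
t_4: node(4,0) S=93.8471 payoff=44.1429 vs cont=43.0032 → 44.1429 [stop]  node(4,1) S=110.9162 payoff=27.0738 vs cont=25.9340 → 27.0738 [stop]  node(4,2) S=131.0900 payoff=6.9000 vs cont=8.1331 → 8.1331 [wait]  node(4,3) S=154.9330 payoff=0.0000 vs cont=0.0000 → 0.0000 [wait]  node(4,4) S=183.1127 payoff=0.0000 vs cont=0.0000 → 0.0000 [wait]  ⇒ S*(4)=110.9162
t_3: node(3,0) S=102.0253 payoff=35.9647 vs cont=34.8250 → 35.9647 [stop]  node(3,1) S=120.5820 payoff=17.4080 vs cont=16.9151 → 17.4080 [stop]  node(3,2) S=142.5138 payoff=0.0000 vs cont=3.7998 → 3.7998 [wait]  node(3,3) S=168.4346 payoff=0.0000 vs cont=0.0000 → 0.0000 [wait]  ⇒ S*(3)=120.5820
t_2: node(2,0) S=110.9162 payoff=27.0738 vs cont=25.9340 → 27.0738 [stop]  node(2,1) S=131.0900 payoff=6.9000 vs cont=10.1263 → 10.1263 [wait]  node(2,2) S=154.9330 payoff=0.0000 vs cont=1.7753 → 1.7753 [wait]  ⇒ S*(2)=110.9162
t_1: node(1,0) S=120.5820 payoff=17.4080 vs cont=17.9606 → 17.9606 [wait]  node(1,1) S=142.5138 payoff=0.0000 vs cont=5.6623 → 5.6623 [wait]  ⇒ S*(1)=-
t_0: node(0,0) S=131.0900 payoff=6.9000 vs cont=11.3614 → 11.3614 [wait]  ⇒ S*(0)=-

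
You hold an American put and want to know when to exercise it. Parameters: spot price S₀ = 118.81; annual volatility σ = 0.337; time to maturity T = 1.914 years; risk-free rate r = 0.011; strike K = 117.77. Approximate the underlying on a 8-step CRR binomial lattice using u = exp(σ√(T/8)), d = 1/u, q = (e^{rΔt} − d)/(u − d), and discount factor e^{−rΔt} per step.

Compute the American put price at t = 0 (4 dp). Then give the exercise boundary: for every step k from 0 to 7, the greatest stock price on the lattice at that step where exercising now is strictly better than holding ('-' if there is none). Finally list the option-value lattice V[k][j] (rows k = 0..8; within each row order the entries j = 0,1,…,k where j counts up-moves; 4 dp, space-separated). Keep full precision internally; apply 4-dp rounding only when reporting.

Δt=0.23925  u=1.17920  d=0.84803  q=0.46684  discount=0.99737
step 8 (expiry): payoffs max(K−S,0) = 85.9904 73.5799 56.3230 32.3269 0.0000 0.0000 0.0000 0.0000 0.0000
step 7: (k=7,j=0): S=37.4746, (K−S)⁺=80.2954, hold=79.9859 ⇒ V=80.2954 exercise | (k=7,j=1): S=52.1090, (K−S)⁺=65.6610, hold=65.3514 ⇒ V=65.6610 exercise | (k=7,j=2): S=72.4584, (K−S)⁺=45.3116, hold=45.0020 ⇒ V=45.3116 exercise | (k=7,j=3): S=100.7546, (K−S)⁺=17.0154, hold=17.1901 ⇒ V=17.1901 continue | (k=7,j=4): S=140.1009, (K−S)⁺=0.0000, hold=0.0000 ⇒ V=0.0000 continue | (k=7,j=5): S=194.8126, (K−S)⁺=0.0000, hold=0.0000 ⇒ V=0.0000 continue | (k=7,j=6): S=270.8900, (K−S)⁺=0.0000, hold=0.0000 ⇒ V=0.0000 continue | (k=7,j=7): S=376.6769, (K−S)⁺=0.0000, hold=0.0000 ⇒ V=0.0000 continue  boundary S*=72.4584
step 6: (k=6,j=0): S=44.1901, (K−S)⁺=73.5799, hold=73.2704 ⇒ V=73.5799 exercise | (k=6,j=1): S=61.4470, (K−S)⁺=56.3230, hold=56.0134 ⇒ V=56.3230 exercise | (k=6,j=2): S=85.4431, (K−S)⁺=32.3269, hold=32.0987 ⇒ V=32.3269 exercise | (k=6,j=3): S=118.8100, (K−S)⁺=0.0000, hold=9.1410 ⇒ V=9.1410 continue | (k=6,j=4): S=165.2072, (K−S)⁺=0.0000, hold=0.0000 ⇒ V=0.0000 continue | (k=6,j=5): S=229.7233, (K−S)⁺=0.0000, hold=0.0000 ⇒ V=0.0000 continue | (k=6,j=6): S=319.4339, (K−S)⁺=0.0000, hold=0.0000 ⇒ V=0.0000 continue  boundary S*=85.4431
step 5: (k=5,j=0): S=52.1090, (K−S)⁺=65.6610, hold=65.3514 ⇒ V=65.6610 exercise | (k=5,j=1): S=72.4584, (K−S)⁺=45.3116, hold=45.0020 ⇒ V=45.3116 exercise | (k=5,j=2): S=100.7546, (K−S)⁺=17.0154, hold=21.4462 ⇒ V=21.4462 continue | (k=5,j=3): S=140.1009, (K−S)⁺=0.0000, hold=4.8608 ⇒ V=4.8608 continue | (k=5,j=4): S=194.8126, (K−S)⁺=0.0000, hold=0.0000 ⇒ V=0.0000 continue | (k=5,j=5): S=270.8900, (K−S)⁺=0.0000, hold=0.0000 ⇒ V=0.0000 continue  boundary S*=72.4584
step 4: (k=4,j=0): S=61.4470, (K−S)⁺=56.3230, hold=56.0134 ⇒ V=56.3230 exercise | (k=4,j=1): S=85.4431, (K−S)⁺=32.3269, hold=34.0804 ⇒ V=34.0804 continue | (k=4,j=2): S=118.8100, (K−S)⁺=0.0000, hold=13.6674 ⇒ V=13.6674 continue | (k=4,j=3): S=165.2072, (K−S)⁺=0.0000, hold=2.5848 ⇒ V=2.5848 continue | (k=4,j=4): S=229.7233, (K−S)⁺=0.0000, hold=0.0000 ⇒ V=0.0000 continue  boundary S*=61.4470
step 3: (k=3,j=0): S=72.4584, (K−S)⁺=45.3116, hold=45.8185 ⇒ V=45.8185 continue | (k=3,j=1): S=100.7546, (K−S)⁺=17.0154, hold=24.4863 ⇒ V=24.4863 continue | (k=3,j=2): S=140.1009, (K−S)⁺=0.0000, hold=8.4713 ⇒ V=8.4713 continue | (k=3,j=3): S=194.8126, (K−S)⁺=0.0000, hold=1.3745 ⇒ V=1.3745 continue  boundary S*=-
step 2: (k=2,j=0): S=85.4431, (K−S)⁺=32.3269, hold=35.7655 ⇒ V=35.7655 continue | (k=2,j=1): S=118.8100, (K−S)⁺=0.0000, hold=16.9651 ⇒ V=16.9651 continue | (k=2,j=2): S=165.2072, (K−S)⁺=0.0000, hold=5.1446 ⇒ V=5.1446 continue  boundary S*=-
step 1: (k=1,j=0): S=100.7546, (K−S)⁺=17.0154, hold=26.9178 ⇒ V=26.9178 continue | (k=1,j=1): S=140.1009, (K−S)⁺=0.0000, hold=11.4167 ⇒ V=11.4167 continue  boundary S*=-
step 0: (k=0,j=0): S=118.8100, (K−S)⁺=0.0000, hold=19.6295 ⇒ V=19.6295 continue  boundary S*=-

price = 19.6295
boundary = - - - - 61.4470 72.4584 85.4431 72.4584
tree:
19.6295
26.9178 11.4167
35.7655 16.9651 5.1446
45.8185 24.4863 8.4713 1.3745
56.3230 34.0804 13.6674 2.5848 0.0000
65.6610 45.3116 21.4462 4.8608 0.0000 0.0000
73.5799 56.3230 32.3269 9.1410 0.0000 0.0000 0.0000
80.2954 65.6610 45.3116 17.1901 0.0000 0.0000 0.0000 0.0000
85.9904 73.5799 56.3230 32.3269 0.0000 0.0000 0.0000 0.0000 0.0000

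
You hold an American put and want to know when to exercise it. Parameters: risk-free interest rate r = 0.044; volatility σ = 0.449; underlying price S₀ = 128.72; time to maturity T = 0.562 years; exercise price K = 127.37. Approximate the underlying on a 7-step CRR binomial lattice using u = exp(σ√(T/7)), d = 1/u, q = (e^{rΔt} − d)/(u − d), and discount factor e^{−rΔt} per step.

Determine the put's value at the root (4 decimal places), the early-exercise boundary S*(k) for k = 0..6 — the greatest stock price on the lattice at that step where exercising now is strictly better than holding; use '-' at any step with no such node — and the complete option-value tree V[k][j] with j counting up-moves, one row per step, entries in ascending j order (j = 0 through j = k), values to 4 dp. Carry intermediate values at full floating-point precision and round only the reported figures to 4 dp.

params: Δt=0.08029 u=1.13567 d=0.88054 q=0.48211 e^(-rΔt)=0.99647
t_7 payoffs: 74.5400 59.2327 39.4901 14.0272 0.0000 0.0000 0.0000 0.0000
t_6: node(6,0) S=59.9974 payoff=67.3726 vs cont=66.9234 → 67.3726 [stop]  node(6,1) S=77.3815 payoff=49.9885 vs cont=49.5394 → 49.9885 [stop]  node(6,2) S=99.8025 payoff=27.5675 vs cont=27.1183 → 27.5675 [stop]  node(6,3) S=128.7200 payoff=0.0000 vs cont=7.2390 → 7.2390 [wait]  node(6,4) S=166.0162 payoff=0.0000 vs cont=0.0000 → 0.0000 [wait]  node(6,5) S=214.1189 payoff=0.0000 vs cont=0.0000 → 0.0000 [wait]  node(6,6) S=276.1591 payoff=0.0000 vs cont=0.0000 → 0.0000 [wait]  ⇒ S*(6)=99.8025
t_5: node(5,0) S=68.1373 payoff=59.2327 vs cont=58.7836 → 59.2327 [stop]  node(5,1) S=87.8799 payoff=39.4901 vs cont=39.0410 → 39.4901 [stop]  node(5,2) S=113.3428 payoff=14.0272 vs cont=17.7043 → 17.7043 [wait]  node(5,3) S=146.1835 payoff=0.0000 vs cont=3.7358 → 3.7358 [wait]  node(5,4) S=188.5397 payoff=0.0000 vs cont=0.0000 → 0.0000 [wait]  node(5,5) S=243.1684 payoff=0.0000 vs cont=0.0000 → 0.0000 [wait]  ⇒ S*(5)=87.8799
t_4: node(4,0) S=77.3815 payoff=49.9885 vs cont=49.5394 → 49.9885 [stop]  node(4,1) S=99.8025 payoff=27.5675 vs cont=28.8848 → 28.8848 [wait]  node(4,2) S=128.7200 payoff=0.0000 vs cont=10.9313 → 10.9313 [wait]  node(4,3) S=166.0162 payoff=0.0000 vs cont=1.9279 → 1.9279 [wait]  node(4,4) S=214.1189 payoff=0.0000 vs cont=0.0000 → 0.0000 [wait]  ⇒ S*(4)=77.3815
t_3: node(3,0) S=87.8799 payoff=39.4901 vs cont=39.6739 → 39.6739 [wait]  node(3,1) S=113.3428 payoff=14.0272 vs cont=20.1579 → 20.1579 [wait]  node(3,2) S=146.1835 payoff=0.0000 vs cont=6.5675 → 6.5675 [wait]  node(3,3) S=188.5397 payoff=0.0000 vs cont=0.9949 → 0.9949 [wait]  ⇒ S*(3)=-
t_2: node(2,0) S=99.8025 payoff=27.5675 vs cont=30.1584 → 30.1584 [wait]  node(2,1) S=128.7200 payoff=0.0000 vs cont=13.5579 → 13.5579 [wait]  node(2,2) S=166.0162 payoff=0.0000 vs cont=3.8672 → 3.8672 [wait]  ⇒ S*(2)=-
t_1: node(1,0) S=113.3428 payoff=14.0272 vs cont=22.0770 → 22.0770 [wait]  node(1,1) S=146.1835 payoff=0.0000 vs cont=8.8546 → 8.8546 [wait]  ⇒ S*(1)=-
t_0: node(0,0) S=128.7200 payoff=0.0000 vs cont=15.6470 → 15.6470 [wait]  ⇒ S*(0)=-

price = 15.6470
boundary = - - - - 77.3815 87.8799 99.8025
tree:
15.6470
22.0770 8.8546
30.1584 13.5579 3.8672
39.6739 20.1579 6.5675 0.9949
49.9885 28.8848 10.9313 1.9279 0.0000
59.2327 39.4901 17.7043 3.7358 0.0000 0.0000
67.3726 49.9885 27.5675 7.2390 0.0000 0.0000 0.0000
74.5400 59.2327 39.4901 14.0272 0.0000 0.0000 0.0000 0.0000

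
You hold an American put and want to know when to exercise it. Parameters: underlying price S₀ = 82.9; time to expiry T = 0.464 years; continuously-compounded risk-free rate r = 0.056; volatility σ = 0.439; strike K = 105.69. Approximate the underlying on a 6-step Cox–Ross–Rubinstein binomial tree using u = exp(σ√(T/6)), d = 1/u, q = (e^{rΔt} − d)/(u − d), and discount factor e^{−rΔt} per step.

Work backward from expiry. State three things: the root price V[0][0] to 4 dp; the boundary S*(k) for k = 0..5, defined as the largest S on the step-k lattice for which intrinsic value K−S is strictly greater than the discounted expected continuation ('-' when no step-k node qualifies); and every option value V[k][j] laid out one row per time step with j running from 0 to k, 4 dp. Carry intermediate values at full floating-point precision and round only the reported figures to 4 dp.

params: Δt=0.07733 u=1.12985 d=0.88508 q=0.48725 e^(-rΔt)=0.99568
t_6 payoffs: 65.8389 54.8181 40.7494 22.7900 0.0000 0.0000 0.0000
t_5: node(5,0) S=45.0256 payoff=60.6644 vs cont=60.2077 → 60.6644 [stop]  node(5,1) S=57.4774 payoff=48.2126 vs cont=47.7559 → 48.2126 [stop]  node(5,2) S=73.3729 payoff=32.3171 vs cont=31.8604 → 32.3171 [stop]  node(5,3) S=93.6642 payoff=12.0258 vs cont=11.6351 → 12.0258 [stop]  node(5,4) S=119.5671 payoff=0.0000 vs cont=0.0000 → 0.0000 [wait]  node(5,5) S=152.6335 payoff=0.0000 vs cont=0.0000 → 0.0000 [wait]  ⇒ S*(5)=93.6642
t_4: node(4,0) S=50.8719 payoff=54.8181 vs cont=54.3614 → 54.8181 [stop]  node(4,1) S=64.9406 payoff=40.7494 vs cont=40.2927 → 40.7494 [stop]  node(4,2) S=82.9000 payoff=22.7900 vs cont=22.3333 → 22.7900 [stop]  node(4,3) S=105.8261 payoff=0.0000 vs cont=6.1396 → 6.1396 [wait]  node(4,4) S=135.0924 payoff=0.0000 vs cont=0.0000 → 0.0000 [wait]  ⇒ S*(4)=82.9000
t_3: node(3,0) S=57.4774 payoff=48.2126 vs cont=47.7559 → 48.2126 [stop]  node(3,1) S=73.3729 payoff=32.3171 vs cont=31.8604 → 32.3171 [stop]  node(3,2) S=93.6642 payoff=12.0258 vs cont=14.6137 → 14.6137 [wait]  node(3,3) S=119.5671 payoff=0.0000 vs cont=3.1345 → 3.1345 [wait]  ⇒ S*(3)=73.3729
t_2: node(2,0) S=64.9406 payoff=40.7494 vs cont=40.2927 → 40.7494 [stop]  node(2,1) S=82.9000 payoff=22.7900 vs cont=23.5888 → 23.5888 [wait]  node(2,2) S=105.8261 payoff=0.0000 vs cont=8.9815 → 8.9815 [wait]  ⇒ S*(2)=64.9406
t_1: node(1,0) S=73.3729 payoff=32.3171 vs cont=32.2479 → 32.3171 [stop]  node(1,1) S=93.6642 payoff=12.0258 vs cont=16.4002 → 16.4002 [wait]  ⇒ S*(1)=73.3729
t_0: node(0,0) S=82.9000 payoff=22.7900 vs cont=24.4555 → 24.4555 [wait]  ⇒ S*(0)=-

price = 24.4555
boundary = - 73.3729 64.9406 73.3729 82.9000 93.6642
tree:
24.4555
32.3171 16.4002
40.7494 23.5888 8.9815
48.2126 32.3171 14.6137 3.1345
54.8181 40.7494 22.7900 6.1396 0.0000
60.6644 48.2126 32.3171 12.0258 0.0000 0.0000
65.8389 54.8181 40.7494 22.7900 0.0000 0.0000 0.0000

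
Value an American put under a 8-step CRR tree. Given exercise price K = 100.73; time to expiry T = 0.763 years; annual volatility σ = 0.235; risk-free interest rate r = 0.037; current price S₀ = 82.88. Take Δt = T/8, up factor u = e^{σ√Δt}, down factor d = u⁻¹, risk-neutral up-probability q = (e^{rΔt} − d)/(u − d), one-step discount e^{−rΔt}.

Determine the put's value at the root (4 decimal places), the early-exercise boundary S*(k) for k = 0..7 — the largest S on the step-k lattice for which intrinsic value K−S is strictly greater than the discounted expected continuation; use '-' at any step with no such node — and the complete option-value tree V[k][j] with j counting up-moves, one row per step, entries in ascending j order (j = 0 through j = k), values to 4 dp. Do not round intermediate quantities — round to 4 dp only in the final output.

Δt=0.09538, u=1.07527, d=0.93000, q=0.50620, disc=e^(-rΔt)=0.99648
k=8 terminal: V=max(K-S,0) → 54.3533 47.1087 38.7324 29.0477 17.8500 4.9031 0.0000 0.0000 0.0000
k=7: j=0 S=49.8676 intr=50.8624 cont=50.5076 V=50.8624[EX]; j=1 S=57.6575 intr=43.0725 cont=42.7177 V=43.0725[EX]; j=2 S=66.6643 intr=34.0657 cont=33.7109 V=34.0657[EX]; j=3 S=77.0781 intr=23.6519 cont=23.2971 V=23.6519[EX]; j=4 S=89.1186 intr=11.6114 cont=11.2565 V=11.6114[EX]; j=5 S=103.0401 intr=0.0000 cont=2.4126 V=2.4126[hold]; j=6 S=119.1362 intr=0.0000 cont=0.0000 V=0.0000[hold]; j=7 S=137.7467 intr=0.0000 cont=0.0000 V=0.0000[hold]  S*(7)=89.1186
k=6: j=0 S=53.6213 intr=47.1087 cont=46.7539 V=47.1087[EX]; j=1 S=61.9976 intr=38.7324 cont=38.3776 V=38.7324[EX]; j=2 S=71.6823 intr=29.0477 cont=28.6928 V=29.0477[EX]; j=3 S=82.8800 intr=17.8500 cont=17.4952 V=17.8500[EX]; j=4 S=95.8269 intr=4.9031 cont=6.9305 V=6.9305[hold]; j=5 S=110.7962 intr=0.0000 cont=1.1872 V=1.1872[hold]; j=6 S=128.1039 intr=0.0000 cont=0.0000 V=0.0000[hold]  S*(6)=82.8800
k=5: j=0 S=57.6575 intr=43.0725 cont=42.7177 V=43.0725[EX]; j=1 S=66.6643 intr=34.0657 cont=33.7109 V=34.0657[EX]; j=2 S=77.0781 intr=23.6519 cont=23.2971 V=23.6519[EX]; j=3 S=89.1186 intr=11.6114 cont=12.2792 V=12.2792[hold]; j=4 S=103.0401 intr=0.0000 cont=4.0091 V=4.0091[hold]; j=5 S=119.1362 intr=0.0000 cont=0.5842 V=0.5842[hold]  S*(5)=77.0781
k=4: j=0 S=61.9976 intr=38.7324 cont=38.3776 V=38.7324[EX]; j=1 S=71.6823 intr=29.0477 cont=28.6928 V=29.0477[EX]; j=2 S=82.8800 intr=17.8500 cont=17.8320 V=17.8500[EX]; j=3 S=95.8269 intr=4.9031 cont=8.0643 V=8.0643[hold]; j=4 S=110.7962 intr=0.0000 cont=2.2674 V=2.2674[hold]  S*(4)=82.8800
k=3: j=0 S=66.6643 intr=34.0657 cont=33.7109 V=34.0657[EX]; j=1 S=77.0781 intr=23.6519 cont=23.2971 V=23.6519[EX]; j=2 S=89.1186 intr=11.6114 cont=12.8511 V=12.8511[hold]; j=3 S=103.0401 intr=0.0000 cont=5.1119 V=5.1119[hold]  S*(3)=77.0781
k=2: j=0 S=71.6823 intr=29.0477 cont=28.6928 V=29.0477[EX]; j=1 S=82.8800 intr=17.8500 cont=18.1205 V=18.1205[hold]; j=2 S=95.8269 intr=4.9031 cont=8.9020 V=8.9020[hold]  S*(2)=71.6823
k=1: j=0 S=77.0781 intr=23.6519 cont=23.4335 V=23.6519[EX]; j=1 S=89.1186 intr=11.6114 cont=13.4067 V=13.4067[hold]  S*(1)=77.0781
k=0: j=0 S=82.8800 intr=17.8500 cont=18.4008 V=18.4008[hold]  S*(0)=-

price = 18.4008
boundary = - 77.0781 71.6823 77.0781 82.8800 77.0781 82.8800 89.1186
tree:
18.4008
23.6519 13.4067
29.0477 18.1205 8.9020
34.0657 23.6519 12.8511 5.1119
38.7324 29.0477 17.8500 8.0643 2.2674
43.0725 34.0657 23.6519 12.2792 4.0091 0.5842
47.1087 38.7324 29.0477 17.8500 6.9305 1.1872 0.0000
50.8624 43.0725 34.0657 23.6519 11.6114 2.4126 0.0000 0.0000
54.3533 47.1087 38.7324 29.0477 17.8500 4.9031 0.0000 0.0000 0.0000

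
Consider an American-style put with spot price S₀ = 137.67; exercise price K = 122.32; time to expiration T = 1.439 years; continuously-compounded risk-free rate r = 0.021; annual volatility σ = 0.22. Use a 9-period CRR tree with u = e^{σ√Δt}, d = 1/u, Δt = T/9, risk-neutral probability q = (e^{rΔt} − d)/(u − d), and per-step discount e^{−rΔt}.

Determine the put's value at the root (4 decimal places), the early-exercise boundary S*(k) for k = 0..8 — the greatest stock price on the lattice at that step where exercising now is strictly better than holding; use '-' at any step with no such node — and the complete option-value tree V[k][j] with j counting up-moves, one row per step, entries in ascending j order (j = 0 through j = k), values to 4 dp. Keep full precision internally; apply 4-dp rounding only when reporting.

params: Δt=0.15989 u=1.09195 d=0.91579 q=0.49711 e^(-rΔt)=0.99665
t_9 payoffs: 59.9469 47.9485 33.6420 16.5834 0.0000 0.0000 0.0000 0.0000 0.0000 0.0000
t_8: node(8,0) S=68.1086 payoff=54.2114 vs cont=53.8013 → 54.2114 [stop]  node(8,1) S=81.2104 payoff=41.1096 vs cont=40.6996 → 41.1096 [stop]  node(8,2) S=96.8324 payoff=25.4876 vs cont=25.0776 → 25.4876 [stop]  node(8,3) S=115.4596 payoff=6.8604 vs cont=8.3116 → 8.3116 [wait]  node(8,4) S=137.6700 payoff=0.0000 vs cont=0.0000 → 0.0000 [wait]  node(8,5) S=164.1529 payoff=0.0000 vs cont=0.0000 → 0.0000 [wait]  node(8,6) S=195.7302 payoff=0.0000 vs cont=0.0000 → 0.0000 [wait]  node(8,7) S=233.3819 payoff=0.0000 vs cont=0.0000 → 0.0000 [wait]  node(8,8) S=278.2764 payoff=0.0000 vs cont=0.0000 → 0.0000 [wait]  ⇒ S*(8)=96.8324
t_7: node(7,0) S=74.3715 payoff=47.9485 vs cont=47.5384 → 47.9485 [stop]  node(7,1) S=88.6780 payoff=33.6420 vs cont=33.2319 → 33.6420 [stop]  node(7,2) S=105.7366 payoff=16.5834 vs cont=16.8924 → 16.8924 [wait]  node(7,3) S=126.0767 payoff=0.0000 vs cont=4.1658 → 4.1658 [wait]  node(7,4) S=150.3294 payoff=0.0000 vs cont=0.0000 → 0.0000 [wait]  node(7,5) S=179.2476 payoff=0.0000 vs cont=0.0000 → 0.0000 [wait]  node(7,6) S=213.7285 payoff=0.0000 vs cont=0.0000 → 0.0000 [wait]  node(7,7) S=254.8425 payoff=0.0000 vs cont=0.0000 → 0.0000 [wait]  ⇒ S*(7)=88.6780
t_6: node(6,0) S=81.2104 payoff=41.1096 vs cont=40.6996 → 41.1096 [stop]  node(6,1) S=96.8324 payoff=25.4876 vs cont=25.2306 → 25.4876 [stop]  node(6,2) S=115.4596 payoff=6.8604 vs cont=10.5304 → 10.5304 [wait]  node(6,3) S=137.6700 payoff=0.0000 vs cont=2.0879 → 2.0879 [wait]  node(6,4) S=164.1529 payoff=0.0000 vs cont=0.0000 → 0.0000 [wait]  node(6,5) S=195.7302 payoff=0.0000 vs cont=0.0000 → 0.0000 [wait]  node(6,6) S=233.3819 payoff=0.0000 vs cont=0.0000 → 0.0000 [wait]  ⇒ S*(6)=96.8324
t_5: node(5,0) S=88.6780 payoff=33.6420 vs cont=33.2319 → 33.6420 [stop]  node(5,1) S=105.7366 payoff=16.5834 vs cont=17.9917 → 17.9917 [wait]  node(5,2) S=126.0767 payoff=0.0000 vs cont=6.3123 → 6.3123 [wait]  node(5,3) S=150.3294 payoff=0.0000 vs cont=1.0465 → 1.0465 [wait]  node(5,4) S=179.2476 payoff=0.0000 vs cont=0.0000 → 0.0000 [wait]  node(5,5) S=213.7285 payoff=0.0000 vs cont=0.0000 → 0.0000 [wait]  ⇒ S*(5)=88.6780
t_4: node(4,0) S=96.8324 payoff=25.4876 vs cont=25.7753 → 25.7753 [wait]  node(4,1) S=115.4596 payoff=6.8604 vs cont=12.1448 → 12.1448 [wait]  node(4,2) S=137.6700 payoff=0.0000 vs cont=3.6822 → 3.6822 [wait]  node(4,3) S=164.1529 payoff=0.0000 vs cont=0.5245 → 0.5245 [wait]  node(4,4) S=195.7302 payoff=0.0000 vs cont=0.0000 → 0.0000 [wait]  ⇒ S*(4)=-
t_3: node(3,0) S=105.7366 payoff=16.5834 vs cont=18.9357 → 18.9357 [wait]  node(3,1) S=126.0767 payoff=0.0000 vs cont=7.9113 → 7.9113 [wait]  node(3,2) S=150.3294 payoff=0.0000 vs cont=2.1054 → 2.1054 [wait]  node(3,3) S=179.2476 payoff=0.0000 vs cont=0.2629 → 0.2629 [wait]  ⇒ S*(3)=-
t_2: node(2,0) S=115.4596 payoff=6.8604 vs cont=13.4102 → 13.4102 [wait]  node(2,1) S=137.6700 payoff=0.0000 vs cont=5.0083 → 5.0083 [wait]  node(2,2) S=164.1529 payoff=0.0000 vs cont=1.1855 → 1.1855 [wait]  ⇒ S*(2)=-
t_1: node(1,0) S=126.0767 payoff=0.0000 vs cont=9.2026 → 9.2026 [wait]  node(1,1) S=150.3294 payoff=0.0000 vs cont=3.0975 → 3.0975 [wait]  ⇒ S*(1)=-
t_0: node(0,0) S=137.6700 payoff=0.0000 vs cont=6.1470 → 6.1470 [wait]  ⇒ S*(0)=-

price = 6.1470
boundary = - - - - - 88.6780 96.8324 88.6780 96.8324
tree:
6.1470
9.2026 3.0975
13.4102 5.0083 1.1855
18.9357 7.9113 2.1054 0.2629
25.7753 12.1448 3.6822 0.5245 0.0000
33.6420 17.9917 6.3123 1.0465 0.0000 0.0000
41.1096 25.4876 10.5304 2.0879 0.0000 0.0000 0.0000
47.9485 33.6420 16.8924 4.1658 0.0000 0.0000 0.0000 0.0000
54.2114 41.1096 25.4876 8.3116 0.0000 0.0000 0.0000 0.0000 0.0000
59.9469 47.9485 33.6420 16.5834 0.0000 0.0000 0.0000 0.0000 0.0000 0.0000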